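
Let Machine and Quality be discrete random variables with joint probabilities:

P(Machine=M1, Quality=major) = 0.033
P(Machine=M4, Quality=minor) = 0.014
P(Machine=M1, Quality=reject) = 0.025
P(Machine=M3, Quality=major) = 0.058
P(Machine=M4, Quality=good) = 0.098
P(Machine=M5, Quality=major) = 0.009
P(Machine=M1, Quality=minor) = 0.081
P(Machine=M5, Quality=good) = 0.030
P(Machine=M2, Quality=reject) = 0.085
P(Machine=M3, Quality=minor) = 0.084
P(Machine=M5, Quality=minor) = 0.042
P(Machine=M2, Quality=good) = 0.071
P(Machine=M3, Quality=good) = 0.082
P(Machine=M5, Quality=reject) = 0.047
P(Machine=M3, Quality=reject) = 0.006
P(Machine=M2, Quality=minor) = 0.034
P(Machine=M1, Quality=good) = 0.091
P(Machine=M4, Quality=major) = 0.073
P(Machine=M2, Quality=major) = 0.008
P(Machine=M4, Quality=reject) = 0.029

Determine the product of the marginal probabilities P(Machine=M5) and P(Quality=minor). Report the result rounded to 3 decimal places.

0.033

P(Machine=M5) = 0.030 + 0.042 + 0.009 + 0.047 = 0.128.
P(Quality=minor) = 0.081 + 0.034 + 0.084 + 0.014 + 0.042 = 0.255.
Product: 0.128 × 0.255 = 0.033.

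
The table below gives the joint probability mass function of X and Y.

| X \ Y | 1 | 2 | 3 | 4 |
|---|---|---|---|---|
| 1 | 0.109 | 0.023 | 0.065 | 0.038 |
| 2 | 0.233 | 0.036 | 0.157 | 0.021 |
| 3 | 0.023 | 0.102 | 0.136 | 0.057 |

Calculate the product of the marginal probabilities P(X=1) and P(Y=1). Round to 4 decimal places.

0.0858

P(X=1) = 0.109 + 0.023 + 0.065 + 0.038 = 0.235.
P(Y=1) = 0.109 + 0.233 + 0.023 = 0.365.
Product: 0.235 × 0.365 = 0.0858.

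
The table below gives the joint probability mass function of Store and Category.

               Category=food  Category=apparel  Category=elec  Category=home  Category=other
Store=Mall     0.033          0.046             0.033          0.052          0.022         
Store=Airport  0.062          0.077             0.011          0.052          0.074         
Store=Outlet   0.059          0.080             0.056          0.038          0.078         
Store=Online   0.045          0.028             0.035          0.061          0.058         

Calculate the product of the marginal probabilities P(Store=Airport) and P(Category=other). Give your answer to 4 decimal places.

0.0640

P(Store=Airport) = 0.062 + 0.077 + 0.011 + 0.052 + 0.074 = 0.276.
P(Category=other) = 0.022 + 0.074 + 0.078 + 0.058 = 0.232.
Product: 0.276 × 0.232 = 0.0640.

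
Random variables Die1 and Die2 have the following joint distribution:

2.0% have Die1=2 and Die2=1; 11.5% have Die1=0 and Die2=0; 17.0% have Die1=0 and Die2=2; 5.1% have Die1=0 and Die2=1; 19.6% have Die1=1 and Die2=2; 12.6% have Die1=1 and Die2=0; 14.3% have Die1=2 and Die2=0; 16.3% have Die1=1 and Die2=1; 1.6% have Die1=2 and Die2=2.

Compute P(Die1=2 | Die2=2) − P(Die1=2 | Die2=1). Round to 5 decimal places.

P(Die2=2) = 0.170 + 0.196 + 0.016 = 0.382; P(Die1=2 | Die2=2) = 0.016/0.382 = 0.041885.
P(Die2=1) = 0.051 + 0.163 + 0.020 = 0.234; P(Die1=2 | Die2=1) = 0.020/0.234 = 0.085470.
Difference = -0.04359.

-0.04359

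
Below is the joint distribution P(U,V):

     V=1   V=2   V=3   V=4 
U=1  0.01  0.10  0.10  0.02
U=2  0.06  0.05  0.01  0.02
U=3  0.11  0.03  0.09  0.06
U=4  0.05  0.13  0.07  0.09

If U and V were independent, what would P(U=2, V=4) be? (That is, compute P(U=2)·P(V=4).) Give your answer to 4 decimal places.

P(U=2) = 0.06 + 0.05 + 0.01 + 0.02 = 0.14.
P(V=4) = 0.02 + 0.02 + 0.06 + 0.09 = 0.19.
Product: 0.14 × 0.19 = 0.0266.

0.0266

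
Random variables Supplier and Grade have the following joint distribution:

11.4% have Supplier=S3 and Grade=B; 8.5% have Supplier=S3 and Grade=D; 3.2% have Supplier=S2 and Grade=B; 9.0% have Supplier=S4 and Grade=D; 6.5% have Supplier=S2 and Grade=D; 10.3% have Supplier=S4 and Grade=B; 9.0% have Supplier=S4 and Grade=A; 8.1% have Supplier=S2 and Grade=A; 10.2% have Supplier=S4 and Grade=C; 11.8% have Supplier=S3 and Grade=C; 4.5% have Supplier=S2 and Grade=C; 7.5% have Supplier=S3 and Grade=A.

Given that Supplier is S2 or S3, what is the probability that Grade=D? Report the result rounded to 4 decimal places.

P(Supplier=S2) = 0.081 + 0.032 + 0.045 + 0.065 = 0.223.
P(Supplier=S3) = 0.075 + 0.114 + 0.118 + 0.085 = 0.392.
P(Supplier ∈ {S2, S3}) = 0.223 + 0.392 = 0.615; P(Grade=D, Supplier ∈ {S2, S3}) = 0.065 + 0.085 = 0.150.
P(Grade=D | Supplier ∈ {S2, S3}) = 0.150/0.615 = 0.2439.

0.2439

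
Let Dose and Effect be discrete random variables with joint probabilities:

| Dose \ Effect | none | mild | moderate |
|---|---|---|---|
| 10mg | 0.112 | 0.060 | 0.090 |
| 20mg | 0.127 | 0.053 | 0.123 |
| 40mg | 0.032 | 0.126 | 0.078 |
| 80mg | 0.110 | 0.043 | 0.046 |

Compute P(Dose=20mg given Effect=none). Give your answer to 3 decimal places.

0.333

P(Effect=none) = 0.112 + 0.127 + 0.032 + 0.110 = 0.381.
P(Dose=20mg | Effect=none) = 0.127/0.381 = 0.333.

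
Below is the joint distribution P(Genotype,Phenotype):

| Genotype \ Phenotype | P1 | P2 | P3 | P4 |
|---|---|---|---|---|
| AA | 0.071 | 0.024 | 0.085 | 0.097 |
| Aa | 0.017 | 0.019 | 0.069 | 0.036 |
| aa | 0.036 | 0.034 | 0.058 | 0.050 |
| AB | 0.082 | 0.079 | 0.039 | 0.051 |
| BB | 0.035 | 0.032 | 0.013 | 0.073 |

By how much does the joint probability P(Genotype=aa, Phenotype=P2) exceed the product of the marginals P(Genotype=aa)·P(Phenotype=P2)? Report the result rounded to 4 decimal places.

0.0005

P(Genotype=aa) = 0.036 + 0.034 + 0.058 + 0.050 = 0.178.
P(Phenotype=P2) = 0.024 + 0.019 + 0.034 + 0.079 + 0.032 = 0.188.
P(Genotype=aa, Phenotype=P2) − P(Genotype=aa)P(Phenotype=P2) = 0.034 − 0.178×0.188 = 0.0005.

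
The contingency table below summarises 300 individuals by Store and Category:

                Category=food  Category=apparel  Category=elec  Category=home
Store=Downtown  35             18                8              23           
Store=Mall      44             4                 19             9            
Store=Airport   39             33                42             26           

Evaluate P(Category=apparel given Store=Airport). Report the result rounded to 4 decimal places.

Total with Store=Airport: 39 + 33 + 42 + 26 = 140.
P(Category=apparel | Store=Airport) = 33/140 = 0.2357.

0.2357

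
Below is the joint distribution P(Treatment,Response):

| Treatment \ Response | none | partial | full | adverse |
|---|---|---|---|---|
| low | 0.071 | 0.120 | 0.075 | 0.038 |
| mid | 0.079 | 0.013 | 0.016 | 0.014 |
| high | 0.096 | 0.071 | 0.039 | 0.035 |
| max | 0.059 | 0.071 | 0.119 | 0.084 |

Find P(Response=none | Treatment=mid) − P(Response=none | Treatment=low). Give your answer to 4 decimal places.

0.4140

P(Treatment=mid) = 0.079 + 0.013 + 0.016 + 0.014 = 0.122; P(Response=none | Treatment=mid) = 0.079/0.122 = 0.64754.
P(Treatment=low) = 0.071 + 0.120 + 0.075 + 0.038 = 0.304; P(Response=none | Treatment=low) = 0.071/0.304 = 0.23355.
Difference = 0.4140.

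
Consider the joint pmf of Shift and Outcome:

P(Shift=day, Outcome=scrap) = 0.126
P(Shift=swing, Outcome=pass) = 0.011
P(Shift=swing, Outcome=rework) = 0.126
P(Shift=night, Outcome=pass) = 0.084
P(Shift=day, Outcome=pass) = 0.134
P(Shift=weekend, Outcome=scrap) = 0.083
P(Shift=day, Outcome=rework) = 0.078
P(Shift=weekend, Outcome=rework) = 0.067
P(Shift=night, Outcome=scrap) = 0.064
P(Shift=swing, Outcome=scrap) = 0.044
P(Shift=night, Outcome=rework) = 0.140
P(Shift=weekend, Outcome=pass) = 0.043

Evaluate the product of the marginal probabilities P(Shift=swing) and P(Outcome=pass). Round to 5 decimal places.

0.04923

P(Shift=swing) = 0.011 + 0.126 + 0.044 = 0.181.
P(Outcome=pass) = 0.134 + 0.011 + 0.084 + 0.043 = 0.272.
Product: 0.181 × 0.272 = 0.04923.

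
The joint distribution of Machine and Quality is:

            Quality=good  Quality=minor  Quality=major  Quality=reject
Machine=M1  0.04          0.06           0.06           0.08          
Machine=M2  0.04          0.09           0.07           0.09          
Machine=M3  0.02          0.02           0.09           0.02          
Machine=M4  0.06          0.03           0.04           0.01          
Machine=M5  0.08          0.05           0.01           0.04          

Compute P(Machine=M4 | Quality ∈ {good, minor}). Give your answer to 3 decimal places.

P(Quality=good) = 0.04 + 0.04 + 0.02 + 0.06 + 0.08 = 0.24.
P(Quality=minor) = 0.06 + 0.09 + 0.02 + 0.03 + 0.05 = 0.25.
P(Quality ∈ {good, minor}) = 0.24 + 0.25 = 0.49; P(Machine=M4, Quality ∈ {good, minor}) = 0.06 + 0.03 = 0.09.
P(Machine=M4 | Quality ∈ {good, minor}) = 0.09/0.49 = 0.184.

0.184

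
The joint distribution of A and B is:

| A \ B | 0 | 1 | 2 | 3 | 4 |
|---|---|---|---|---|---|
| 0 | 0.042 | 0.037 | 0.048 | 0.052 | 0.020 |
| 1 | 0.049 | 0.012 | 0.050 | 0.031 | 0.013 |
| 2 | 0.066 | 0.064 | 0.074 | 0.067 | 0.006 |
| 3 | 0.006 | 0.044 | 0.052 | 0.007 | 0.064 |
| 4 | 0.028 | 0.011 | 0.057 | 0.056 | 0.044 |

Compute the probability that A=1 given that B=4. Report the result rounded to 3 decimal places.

P(B=4) = 0.020 + 0.013 + 0.006 + 0.064 + 0.044 = 0.147.
P(A=1 | B=4) = 0.013/0.147 = 0.088.

0.088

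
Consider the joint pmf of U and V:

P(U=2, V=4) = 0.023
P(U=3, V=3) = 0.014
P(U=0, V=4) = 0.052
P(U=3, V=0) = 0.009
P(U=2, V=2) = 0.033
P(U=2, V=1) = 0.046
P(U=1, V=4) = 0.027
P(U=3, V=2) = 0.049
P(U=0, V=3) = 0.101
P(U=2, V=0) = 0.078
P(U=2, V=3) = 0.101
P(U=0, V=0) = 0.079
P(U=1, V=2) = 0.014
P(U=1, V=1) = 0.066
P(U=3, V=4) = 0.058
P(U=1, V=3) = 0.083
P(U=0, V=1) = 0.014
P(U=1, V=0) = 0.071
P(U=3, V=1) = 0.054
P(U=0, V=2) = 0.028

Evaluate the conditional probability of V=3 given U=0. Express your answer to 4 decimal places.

0.3686

P(U=0) = 0.079 + 0.014 + 0.028 + 0.101 + 0.052 = 0.274.
P(V=3 | U=0) = 0.101/0.274 = 0.3686.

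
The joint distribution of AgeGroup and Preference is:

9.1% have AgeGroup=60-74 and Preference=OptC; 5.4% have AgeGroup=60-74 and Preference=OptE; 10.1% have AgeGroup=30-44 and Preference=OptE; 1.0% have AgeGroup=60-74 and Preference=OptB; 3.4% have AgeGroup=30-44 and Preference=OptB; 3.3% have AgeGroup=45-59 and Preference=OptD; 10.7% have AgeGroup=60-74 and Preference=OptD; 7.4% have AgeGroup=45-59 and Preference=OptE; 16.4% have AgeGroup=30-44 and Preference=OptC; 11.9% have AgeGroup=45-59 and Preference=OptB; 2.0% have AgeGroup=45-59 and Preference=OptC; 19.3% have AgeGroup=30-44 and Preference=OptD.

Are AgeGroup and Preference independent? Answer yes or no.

no

P(AgeGroup=45-59) = 0.246 and P(Preference=OptB) = 0.163, so their product is 0.04010, but P(AgeGroup=45-59, Preference=OptB) = 0.119. Since these differ, AgeGroup and Preference are not independent.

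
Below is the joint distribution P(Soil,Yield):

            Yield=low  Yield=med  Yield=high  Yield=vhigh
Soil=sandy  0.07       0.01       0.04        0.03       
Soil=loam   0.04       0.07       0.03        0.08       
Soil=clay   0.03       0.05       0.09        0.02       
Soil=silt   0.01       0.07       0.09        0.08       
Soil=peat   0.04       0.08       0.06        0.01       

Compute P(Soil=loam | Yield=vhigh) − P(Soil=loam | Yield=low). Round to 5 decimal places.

0.15311

P(Yield=vhigh) = 0.03 + 0.08 + 0.02 + 0.08 + 0.01 = 0.22; P(Soil=loam | Yield=vhigh) = 0.08/0.22 = 0.363636.
P(Yield=low) = 0.07 + 0.04 + 0.03 + 0.01 + 0.04 = 0.19; P(Soil=loam | Yield=low) = 0.04/0.19 = 0.210526.
Difference = 0.15311.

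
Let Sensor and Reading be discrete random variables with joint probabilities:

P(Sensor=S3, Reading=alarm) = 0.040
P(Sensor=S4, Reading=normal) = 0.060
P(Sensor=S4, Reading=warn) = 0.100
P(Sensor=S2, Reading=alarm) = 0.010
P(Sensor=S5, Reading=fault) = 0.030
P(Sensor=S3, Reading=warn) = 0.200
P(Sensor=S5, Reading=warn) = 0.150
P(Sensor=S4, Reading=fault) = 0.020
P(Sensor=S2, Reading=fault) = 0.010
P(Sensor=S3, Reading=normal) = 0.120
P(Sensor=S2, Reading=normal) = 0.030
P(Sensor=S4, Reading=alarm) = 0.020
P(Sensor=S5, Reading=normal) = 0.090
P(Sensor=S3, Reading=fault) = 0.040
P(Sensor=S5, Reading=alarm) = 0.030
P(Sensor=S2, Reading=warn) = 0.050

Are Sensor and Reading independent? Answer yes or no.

yes

Every cell satisfies P(Sensor,Reading) = P(Sensor)·P(Reading). For instance P(Sensor=S4) = 0.200, P(Reading=fault) = 0.100, and 0.200×0.100 = 0.020 matches the joint entry. So Sensor and Reading are independent.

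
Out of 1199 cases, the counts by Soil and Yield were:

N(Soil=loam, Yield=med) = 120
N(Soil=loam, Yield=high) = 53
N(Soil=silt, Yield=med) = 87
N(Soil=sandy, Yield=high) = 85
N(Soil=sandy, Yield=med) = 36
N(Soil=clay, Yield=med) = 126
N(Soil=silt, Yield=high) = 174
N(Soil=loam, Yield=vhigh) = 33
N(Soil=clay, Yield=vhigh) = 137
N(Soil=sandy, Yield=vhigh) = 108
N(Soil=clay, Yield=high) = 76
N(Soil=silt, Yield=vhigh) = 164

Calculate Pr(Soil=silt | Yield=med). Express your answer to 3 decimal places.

0.236

Total with Yield=med: 36 + 120 + 126 + 87 = 369.
P(Soil=silt | Yield=med) = 87/369 = 0.236.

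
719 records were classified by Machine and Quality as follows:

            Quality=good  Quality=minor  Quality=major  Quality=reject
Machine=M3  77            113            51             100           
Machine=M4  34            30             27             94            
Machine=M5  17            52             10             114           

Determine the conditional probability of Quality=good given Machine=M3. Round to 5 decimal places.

0.22581

Total with Machine=M3: 77 + 113 + 51 + 100 = 341.
P(Quality=good | Machine=M3) = 77/341 = 0.22581.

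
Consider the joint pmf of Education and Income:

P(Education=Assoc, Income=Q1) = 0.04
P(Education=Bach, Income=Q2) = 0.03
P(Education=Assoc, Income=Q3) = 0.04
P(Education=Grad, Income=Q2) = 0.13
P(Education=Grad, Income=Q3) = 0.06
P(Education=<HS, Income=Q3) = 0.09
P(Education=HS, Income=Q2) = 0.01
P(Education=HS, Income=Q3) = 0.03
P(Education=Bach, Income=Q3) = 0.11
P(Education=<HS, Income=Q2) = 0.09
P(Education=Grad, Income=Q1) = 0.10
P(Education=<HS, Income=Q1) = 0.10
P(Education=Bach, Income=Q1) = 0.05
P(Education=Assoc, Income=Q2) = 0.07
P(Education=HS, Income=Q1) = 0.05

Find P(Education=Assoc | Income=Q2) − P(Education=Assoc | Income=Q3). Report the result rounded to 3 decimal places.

P(Income=Q2) = 0.09 + 0.01 + 0.07 + 0.03 + 0.13 = 0.33; P(Education=Assoc | Income=Q2) = 0.07/0.33 = 0.2121.
P(Income=Q3) = 0.09 + 0.03 + 0.04 + 0.11 + 0.06 = 0.33; P(Education=Assoc | Income=Q3) = 0.04/0.33 = 0.1212.
Difference = 0.091.

0.091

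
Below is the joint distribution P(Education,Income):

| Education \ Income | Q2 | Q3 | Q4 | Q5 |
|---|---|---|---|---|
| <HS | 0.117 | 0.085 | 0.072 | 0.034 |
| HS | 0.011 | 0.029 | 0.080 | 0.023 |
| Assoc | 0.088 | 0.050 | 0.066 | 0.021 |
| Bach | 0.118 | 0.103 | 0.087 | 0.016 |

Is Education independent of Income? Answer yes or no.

no

P(Education=HS) = 0.143 and P(Income=Q2) = 0.334, so their product is 0.04776, but P(Education=HS, Income=Q2) = 0.011. Since these differ, Education and Income are not independent.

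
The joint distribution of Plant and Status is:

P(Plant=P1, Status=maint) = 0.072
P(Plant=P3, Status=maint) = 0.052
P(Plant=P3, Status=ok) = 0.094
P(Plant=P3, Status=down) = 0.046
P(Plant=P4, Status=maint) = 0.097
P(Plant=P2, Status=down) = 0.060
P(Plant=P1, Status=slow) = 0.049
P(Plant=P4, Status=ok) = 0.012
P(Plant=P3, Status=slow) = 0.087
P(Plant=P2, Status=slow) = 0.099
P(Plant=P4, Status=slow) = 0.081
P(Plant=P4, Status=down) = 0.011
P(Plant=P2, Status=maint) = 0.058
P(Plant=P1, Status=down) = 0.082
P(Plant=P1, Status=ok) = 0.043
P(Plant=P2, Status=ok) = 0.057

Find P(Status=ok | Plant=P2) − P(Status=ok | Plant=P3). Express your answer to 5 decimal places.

-0.12889

P(Plant=P2) = 0.057 + 0.099 + 0.060 + 0.058 = 0.274; P(Status=ok | Plant=P2) = 0.057/0.274 = 0.208029.
P(Plant=P3) = 0.094 + 0.087 + 0.046 + 0.052 = 0.279; P(Status=ok | Plant=P3) = 0.094/0.279 = 0.336918.
Difference = -0.12889.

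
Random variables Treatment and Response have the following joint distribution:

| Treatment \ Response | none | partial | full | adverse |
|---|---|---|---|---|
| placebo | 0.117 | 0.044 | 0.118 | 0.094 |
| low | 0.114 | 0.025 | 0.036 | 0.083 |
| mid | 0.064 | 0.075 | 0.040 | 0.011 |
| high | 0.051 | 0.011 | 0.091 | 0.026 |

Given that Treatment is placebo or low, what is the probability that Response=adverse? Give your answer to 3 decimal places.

P(Treatment=placebo) = 0.117 + 0.044 + 0.118 + 0.094 = 0.373.
P(Treatment=low) = 0.114 + 0.025 + 0.036 + 0.083 = 0.258.
P(Treatment ∈ {placebo, low}) = 0.373 + 0.258 = 0.631; P(Response=adverse, Treatment ∈ {placebo, low}) = 0.094 + 0.083 = 0.177.
P(Response=adverse | Treatment ∈ {placebo, low}) = 0.177/0.631 = 0.281.

0.281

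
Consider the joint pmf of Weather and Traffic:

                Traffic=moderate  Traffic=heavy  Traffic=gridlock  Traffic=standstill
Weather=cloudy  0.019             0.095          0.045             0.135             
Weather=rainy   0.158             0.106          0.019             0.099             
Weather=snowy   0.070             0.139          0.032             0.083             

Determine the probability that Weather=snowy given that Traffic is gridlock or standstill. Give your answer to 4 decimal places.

0.2785

P(Traffic=gridlock) = 0.045 + 0.019 + 0.032 = 0.096.
P(Traffic=standstill) = 0.135 + 0.099 + 0.083 = 0.317.
P(Traffic ∈ {gridlock, standstill}) = 0.096 + 0.317 = 0.413; P(Weather=snowy, Traffic ∈ {gridlock, standstill}) = 0.032 + 0.083 = 0.115.
P(Weather=snowy | Traffic ∈ {gridlock, standstill}) = 0.115/0.413 = 0.2785.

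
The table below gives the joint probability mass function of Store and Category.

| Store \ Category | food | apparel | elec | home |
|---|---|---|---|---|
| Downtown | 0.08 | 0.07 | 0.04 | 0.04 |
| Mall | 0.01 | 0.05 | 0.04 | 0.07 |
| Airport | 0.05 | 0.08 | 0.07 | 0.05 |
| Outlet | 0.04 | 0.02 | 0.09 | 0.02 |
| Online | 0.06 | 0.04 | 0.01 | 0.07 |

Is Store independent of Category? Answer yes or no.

P(Store=Outlet) = 0.17 and P(Category=elec) = 0.25, so their product is 0.0425, but P(Store=Outlet, Category=elec) = 0.09. Since these differ, Store and Category are not independent.

no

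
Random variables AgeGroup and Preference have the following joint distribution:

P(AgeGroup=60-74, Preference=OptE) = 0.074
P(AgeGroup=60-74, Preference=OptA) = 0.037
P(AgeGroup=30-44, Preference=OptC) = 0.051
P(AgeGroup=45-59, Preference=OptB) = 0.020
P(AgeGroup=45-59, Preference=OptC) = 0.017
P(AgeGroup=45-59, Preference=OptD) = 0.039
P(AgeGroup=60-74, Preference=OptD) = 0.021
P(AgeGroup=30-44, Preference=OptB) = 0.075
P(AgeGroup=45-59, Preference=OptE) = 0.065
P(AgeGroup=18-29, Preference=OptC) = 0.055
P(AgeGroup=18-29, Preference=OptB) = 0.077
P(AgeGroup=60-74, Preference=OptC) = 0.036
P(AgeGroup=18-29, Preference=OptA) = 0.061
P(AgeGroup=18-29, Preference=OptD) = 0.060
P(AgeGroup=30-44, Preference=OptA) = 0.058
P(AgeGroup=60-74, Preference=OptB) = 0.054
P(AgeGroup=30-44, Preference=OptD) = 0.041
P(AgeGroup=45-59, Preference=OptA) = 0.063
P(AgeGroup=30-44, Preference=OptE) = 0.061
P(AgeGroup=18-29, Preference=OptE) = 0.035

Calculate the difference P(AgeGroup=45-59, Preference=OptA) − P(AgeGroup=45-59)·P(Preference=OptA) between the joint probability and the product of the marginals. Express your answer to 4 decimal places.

0.0183

P(AgeGroup=45-59) = 0.063 + 0.020 + 0.017 + 0.039 + 0.065 = 0.204.
P(Preference=OptA) = 0.061 + 0.058 + 0.063 + 0.037 = 0.219.
P(AgeGroup=45-59, Preference=OptA) − P(AgeGroup=45-59)P(Preference=OptA) = 0.063 − 0.204×0.219 = 0.0183.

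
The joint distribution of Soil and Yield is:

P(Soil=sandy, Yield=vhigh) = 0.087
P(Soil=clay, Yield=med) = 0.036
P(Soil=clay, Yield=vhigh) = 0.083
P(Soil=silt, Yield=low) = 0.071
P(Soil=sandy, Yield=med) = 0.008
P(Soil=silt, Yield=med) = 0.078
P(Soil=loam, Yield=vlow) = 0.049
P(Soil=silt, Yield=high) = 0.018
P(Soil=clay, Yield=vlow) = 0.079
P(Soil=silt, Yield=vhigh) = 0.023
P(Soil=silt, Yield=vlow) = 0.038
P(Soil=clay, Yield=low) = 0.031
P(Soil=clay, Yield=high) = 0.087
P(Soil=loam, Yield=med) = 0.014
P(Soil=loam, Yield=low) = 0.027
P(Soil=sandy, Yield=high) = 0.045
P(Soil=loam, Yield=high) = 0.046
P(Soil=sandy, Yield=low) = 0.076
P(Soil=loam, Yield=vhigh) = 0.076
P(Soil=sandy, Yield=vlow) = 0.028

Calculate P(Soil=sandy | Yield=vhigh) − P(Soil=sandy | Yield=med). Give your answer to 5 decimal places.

P(Yield=vhigh) = 0.087 + 0.076 + 0.083 + 0.023 = 0.269; P(Soil=sandy | Yield=vhigh) = 0.087/0.269 = 0.323420.
P(Yield=med) = 0.008 + 0.014 + 0.036 + 0.078 = 0.136; P(Soil=sandy | Yield=med) = 0.008/0.136 = 0.058824.
Difference = 0.26460.

0.26460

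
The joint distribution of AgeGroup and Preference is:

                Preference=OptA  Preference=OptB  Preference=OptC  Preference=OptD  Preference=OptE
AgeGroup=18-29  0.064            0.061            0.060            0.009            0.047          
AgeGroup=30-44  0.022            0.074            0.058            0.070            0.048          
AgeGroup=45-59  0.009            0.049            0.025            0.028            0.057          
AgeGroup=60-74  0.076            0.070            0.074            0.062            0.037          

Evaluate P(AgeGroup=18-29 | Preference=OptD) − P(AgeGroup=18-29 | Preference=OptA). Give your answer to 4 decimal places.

P(Preference=OptD) = 0.009 + 0.070 + 0.028 + 0.062 = 0.169; P(AgeGroup=18-29 | Preference=OptD) = 0.009/0.169 = 0.05325.
P(Preference=OptA) = 0.064 + 0.022 + 0.009 + 0.076 = 0.171; P(AgeGroup=18-29 | Preference=OptA) = 0.064/0.171 = 0.37427.
Difference = -0.3210.

-0.3210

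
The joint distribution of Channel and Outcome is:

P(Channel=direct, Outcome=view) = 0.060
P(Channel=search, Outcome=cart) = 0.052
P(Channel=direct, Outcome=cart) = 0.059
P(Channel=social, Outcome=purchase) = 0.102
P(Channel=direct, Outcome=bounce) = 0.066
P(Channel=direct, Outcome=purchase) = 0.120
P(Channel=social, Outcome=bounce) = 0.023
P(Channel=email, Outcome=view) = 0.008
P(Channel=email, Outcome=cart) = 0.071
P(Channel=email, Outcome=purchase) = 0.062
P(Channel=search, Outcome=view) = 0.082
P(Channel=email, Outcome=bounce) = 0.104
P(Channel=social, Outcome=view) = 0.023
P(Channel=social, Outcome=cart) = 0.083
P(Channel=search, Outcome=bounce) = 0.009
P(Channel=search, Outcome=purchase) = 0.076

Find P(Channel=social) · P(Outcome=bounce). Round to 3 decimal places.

P(Channel=social) = 0.023 + 0.023 + 0.083 + 0.102 = 0.231.
P(Outcome=bounce) = 0.104 + 0.009 + 0.023 + 0.066 = 0.202.
Product: 0.231 × 0.202 = 0.047.

0.047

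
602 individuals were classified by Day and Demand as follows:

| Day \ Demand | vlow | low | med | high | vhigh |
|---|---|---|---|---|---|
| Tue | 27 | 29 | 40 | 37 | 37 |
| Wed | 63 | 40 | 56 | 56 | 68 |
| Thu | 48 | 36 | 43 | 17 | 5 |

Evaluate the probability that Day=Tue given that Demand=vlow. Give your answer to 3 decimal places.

0.196

Total with Demand=vlow: 27 + 63 + 48 = 138.
P(Day=Tue | Demand=vlow) = 27/138 = 0.196.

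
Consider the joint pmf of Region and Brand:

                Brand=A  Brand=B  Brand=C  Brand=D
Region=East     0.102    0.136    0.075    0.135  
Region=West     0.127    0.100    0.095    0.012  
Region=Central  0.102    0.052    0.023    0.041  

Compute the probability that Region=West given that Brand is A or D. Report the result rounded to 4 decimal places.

0.2678

P(Brand=A) = 0.102 + 0.127 + 0.102 = 0.331.
P(Brand=D) = 0.135 + 0.012 + 0.041 = 0.188.
P(Brand ∈ {A, D}) = 0.331 + 0.188 = 0.519; P(Region=West, Brand ∈ {A, D}) = 0.127 + 0.012 = 0.139.
P(Region=West | Brand ∈ {A, D}) = 0.139/0.519 = 0.2678.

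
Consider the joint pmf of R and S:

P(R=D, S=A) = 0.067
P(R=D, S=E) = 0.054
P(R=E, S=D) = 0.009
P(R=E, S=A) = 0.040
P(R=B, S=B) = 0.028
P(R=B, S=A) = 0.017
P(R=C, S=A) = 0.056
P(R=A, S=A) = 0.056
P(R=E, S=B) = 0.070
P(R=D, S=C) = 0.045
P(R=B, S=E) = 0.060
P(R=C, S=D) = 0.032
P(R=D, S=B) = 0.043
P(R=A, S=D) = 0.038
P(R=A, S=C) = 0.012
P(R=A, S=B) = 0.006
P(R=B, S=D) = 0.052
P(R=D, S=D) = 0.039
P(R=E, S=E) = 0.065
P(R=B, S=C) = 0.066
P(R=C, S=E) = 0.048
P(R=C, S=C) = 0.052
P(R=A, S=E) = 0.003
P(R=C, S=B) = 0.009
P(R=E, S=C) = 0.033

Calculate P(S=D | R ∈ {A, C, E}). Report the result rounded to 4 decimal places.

0.1493

P(R=A) = 0.056 + 0.006 + 0.012 + 0.038 + 0.003 = 0.115.
P(R=C) = 0.056 + 0.009 + 0.052 + 0.032 + 0.048 = 0.197.
P(R=E) = 0.040 + 0.070 + 0.033 + 0.009 + 0.065 = 0.217.
P(R ∈ {A, C, E}) = 0.115 + 0.197 + 0.217 = 0.529; P(S=D, R ∈ {A, C, E}) = 0.038 + 0.032 + 0.009 = 0.079.
P(S=D | R ∈ {A, C, E}) = 0.079/0.529 = 0.1493.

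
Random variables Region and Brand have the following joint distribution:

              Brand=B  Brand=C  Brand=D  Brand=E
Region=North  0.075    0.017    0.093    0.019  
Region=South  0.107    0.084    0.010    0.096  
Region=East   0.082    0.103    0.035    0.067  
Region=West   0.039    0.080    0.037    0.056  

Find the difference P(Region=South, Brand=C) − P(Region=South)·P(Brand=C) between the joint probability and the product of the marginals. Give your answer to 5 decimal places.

-0.00035

P(Region=South) = 0.107 + 0.084 + 0.010 + 0.096 = 0.297.
P(Brand=C) = 0.017 + 0.084 + 0.103 + 0.080 = 0.284.
P(Region=South, Brand=C) − P(Region=South)P(Brand=C) = 0.084 − 0.297×0.284 = -0.00035.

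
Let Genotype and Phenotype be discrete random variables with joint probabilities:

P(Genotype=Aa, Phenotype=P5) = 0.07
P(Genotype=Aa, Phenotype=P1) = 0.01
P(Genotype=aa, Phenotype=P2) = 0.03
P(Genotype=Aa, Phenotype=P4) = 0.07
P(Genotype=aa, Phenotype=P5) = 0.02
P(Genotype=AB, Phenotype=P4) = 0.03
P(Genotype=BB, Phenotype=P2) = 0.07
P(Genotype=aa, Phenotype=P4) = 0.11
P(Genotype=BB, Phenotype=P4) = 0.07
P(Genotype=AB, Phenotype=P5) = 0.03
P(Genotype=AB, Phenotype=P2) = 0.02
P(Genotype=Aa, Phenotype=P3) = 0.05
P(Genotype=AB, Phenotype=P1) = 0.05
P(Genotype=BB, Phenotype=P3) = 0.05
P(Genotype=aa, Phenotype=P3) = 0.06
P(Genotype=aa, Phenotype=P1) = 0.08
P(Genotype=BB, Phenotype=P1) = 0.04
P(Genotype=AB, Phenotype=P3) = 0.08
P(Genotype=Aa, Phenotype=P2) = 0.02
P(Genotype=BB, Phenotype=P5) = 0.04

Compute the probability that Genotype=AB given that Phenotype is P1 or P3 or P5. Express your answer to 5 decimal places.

P(Phenotype=P1) = 0.01 + 0.08 + 0.05 + 0.04 = 0.18.
P(Phenotype=P3) = 0.05 + 0.06 + 0.08 + 0.05 = 0.24.
P(Phenotype=P5) = 0.07 + 0.02 + 0.03 + 0.04 = 0.16.
P(Phenotype ∈ {P1, P3, P5}) = 0.18 + 0.24 + 0.16 = 0.58; P(Genotype=AB, Phenotype ∈ {P1, P3, P5}) = 0.05 + 0.08 + 0.03 = 0.16.
P(Genotype=AB | Phenotype ∈ {P1, P3, P5}) = 0.16/0.58 = 0.27586.

0.27586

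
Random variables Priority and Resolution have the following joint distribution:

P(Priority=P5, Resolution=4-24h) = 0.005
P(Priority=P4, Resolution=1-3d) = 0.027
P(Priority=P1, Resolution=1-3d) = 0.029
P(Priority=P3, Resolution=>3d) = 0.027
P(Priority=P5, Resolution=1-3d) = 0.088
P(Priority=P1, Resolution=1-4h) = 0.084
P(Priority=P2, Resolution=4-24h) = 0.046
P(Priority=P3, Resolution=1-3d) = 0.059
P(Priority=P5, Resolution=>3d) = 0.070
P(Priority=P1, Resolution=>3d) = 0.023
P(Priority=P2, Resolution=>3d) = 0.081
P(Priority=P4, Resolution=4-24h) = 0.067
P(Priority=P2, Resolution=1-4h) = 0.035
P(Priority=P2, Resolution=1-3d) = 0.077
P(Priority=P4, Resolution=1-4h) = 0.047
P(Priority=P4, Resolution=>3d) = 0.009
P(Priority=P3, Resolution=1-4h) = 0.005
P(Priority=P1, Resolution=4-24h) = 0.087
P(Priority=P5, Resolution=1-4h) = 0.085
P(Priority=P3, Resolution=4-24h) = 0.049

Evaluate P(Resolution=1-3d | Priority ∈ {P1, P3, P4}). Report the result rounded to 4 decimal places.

P(Priority=P1) = 0.084 + 0.087 + 0.029 + 0.023 = 0.223.
P(Priority=P3) = 0.005 + 0.049 + 0.059 + 0.027 = 0.140.
P(Priority=P4) = 0.047 + 0.067 + 0.027 + 0.009 = 0.150.
P(Priority ∈ {P1, P3, P4}) = 0.223 + 0.140 + 0.150 = 0.513; P(Resolution=1-3d, Priority ∈ {P1, P3, P4}) = 0.029 + 0.059 + 0.027 = 0.115.
P(Resolution=1-3d | Priority ∈ {P1, P3, P4}) = 0.115/0.513 = 0.2242.

0.2242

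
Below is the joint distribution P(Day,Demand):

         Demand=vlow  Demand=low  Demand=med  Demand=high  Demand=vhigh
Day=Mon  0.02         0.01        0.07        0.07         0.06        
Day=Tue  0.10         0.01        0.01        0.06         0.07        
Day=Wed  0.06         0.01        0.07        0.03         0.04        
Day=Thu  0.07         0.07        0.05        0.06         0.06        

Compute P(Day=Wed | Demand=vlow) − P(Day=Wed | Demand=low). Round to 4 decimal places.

0.1400

P(Demand=vlow) = 0.02 + 0.10 + 0.06 + 0.07 = 0.25; P(Day=Wed | Demand=vlow) = 0.06/0.25 = 0.24000.
P(Demand=low) = 0.01 + 0.01 + 0.01 + 0.07 = 0.10; P(Day=Wed | Demand=low) = 0.01/0.10 = 0.10000.
Difference = 0.1400.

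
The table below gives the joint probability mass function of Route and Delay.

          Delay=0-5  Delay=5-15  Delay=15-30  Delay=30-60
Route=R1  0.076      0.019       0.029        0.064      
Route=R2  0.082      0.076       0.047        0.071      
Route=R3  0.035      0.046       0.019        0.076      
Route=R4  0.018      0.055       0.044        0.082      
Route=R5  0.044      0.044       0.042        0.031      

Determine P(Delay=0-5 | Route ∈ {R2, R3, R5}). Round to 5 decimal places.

0.26264

P(Route=R2) = 0.082 + 0.076 + 0.047 + 0.071 = 0.276.
P(Route=R3) = 0.035 + 0.046 + 0.019 + 0.076 = 0.176.
P(Route=R5) = 0.044 + 0.044 + 0.042 + 0.031 = 0.161.
P(Route ∈ {R2, R3, R5}) = 0.276 + 0.176 + 0.161 = 0.613; P(Delay=0-5, Route ∈ {R2, R3, R5}) = 0.082 + 0.035 + 0.044 = 0.161.
P(Delay=0-5 | Route ∈ {R2, R3, R5}) = 0.161/0.613 = 0.26264.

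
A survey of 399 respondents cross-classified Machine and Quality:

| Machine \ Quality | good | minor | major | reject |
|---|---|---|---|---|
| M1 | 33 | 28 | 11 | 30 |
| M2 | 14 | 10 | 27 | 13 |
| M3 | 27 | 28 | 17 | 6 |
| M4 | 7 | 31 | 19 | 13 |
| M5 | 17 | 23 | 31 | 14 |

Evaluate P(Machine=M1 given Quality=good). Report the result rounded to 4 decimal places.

0.3367

Total with Quality=good: 33 + 14 + 27 + 7 + 17 = 98.
P(Machine=M1 | Quality=good) = 33/98 = 0.3367.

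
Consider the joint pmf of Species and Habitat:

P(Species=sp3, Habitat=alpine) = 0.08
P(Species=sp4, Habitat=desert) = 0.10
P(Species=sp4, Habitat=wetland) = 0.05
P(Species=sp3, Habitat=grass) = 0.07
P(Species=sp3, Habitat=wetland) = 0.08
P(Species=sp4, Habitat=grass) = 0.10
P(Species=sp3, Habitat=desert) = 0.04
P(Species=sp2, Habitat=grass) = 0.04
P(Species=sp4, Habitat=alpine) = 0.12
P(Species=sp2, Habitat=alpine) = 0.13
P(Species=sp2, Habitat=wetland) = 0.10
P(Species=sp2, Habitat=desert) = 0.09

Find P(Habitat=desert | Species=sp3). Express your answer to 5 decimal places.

0.14815

P(Species=sp3) = 0.07 + 0.08 + 0.04 + 0.08 = 0.27.
P(Habitat=desert | Species=sp3) = 0.04/0.27 = 0.14815.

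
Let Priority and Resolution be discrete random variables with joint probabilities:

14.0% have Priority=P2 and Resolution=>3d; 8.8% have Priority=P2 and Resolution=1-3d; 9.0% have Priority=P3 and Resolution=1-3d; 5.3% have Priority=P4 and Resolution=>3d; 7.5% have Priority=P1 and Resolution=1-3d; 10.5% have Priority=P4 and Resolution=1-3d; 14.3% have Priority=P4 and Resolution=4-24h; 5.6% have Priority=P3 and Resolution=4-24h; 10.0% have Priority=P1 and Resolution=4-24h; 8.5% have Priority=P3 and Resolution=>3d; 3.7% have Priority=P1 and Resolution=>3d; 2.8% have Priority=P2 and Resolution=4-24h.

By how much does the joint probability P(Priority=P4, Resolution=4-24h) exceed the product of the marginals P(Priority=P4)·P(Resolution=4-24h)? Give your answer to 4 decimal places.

0.0446

P(Priority=P4) = 0.143 + 0.105 + 0.053 = 0.301.
P(Resolution=4-24h) = 0.100 + 0.028 + 0.056 + 0.143 = 0.327.
P(Priority=P4, Resolution=4-24h) − P(Priority=P4)P(Resolution=4-24h) = 0.143 − 0.301×0.327 = 0.0446.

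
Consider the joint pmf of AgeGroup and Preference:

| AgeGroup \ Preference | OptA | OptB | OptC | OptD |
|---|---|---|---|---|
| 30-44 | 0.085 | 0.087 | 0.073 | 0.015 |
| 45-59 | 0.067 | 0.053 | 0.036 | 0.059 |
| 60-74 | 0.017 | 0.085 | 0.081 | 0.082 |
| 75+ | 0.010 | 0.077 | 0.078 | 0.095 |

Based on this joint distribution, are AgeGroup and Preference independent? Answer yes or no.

P(AgeGroup=30-44) = 0.260 and P(Preference=OptD) = 0.251, so their product is 0.06526, but P(AgeGroup=30-44, Preference=OptD) = 0.015. Since these differ, AgeGroup and Preference are not independent.

no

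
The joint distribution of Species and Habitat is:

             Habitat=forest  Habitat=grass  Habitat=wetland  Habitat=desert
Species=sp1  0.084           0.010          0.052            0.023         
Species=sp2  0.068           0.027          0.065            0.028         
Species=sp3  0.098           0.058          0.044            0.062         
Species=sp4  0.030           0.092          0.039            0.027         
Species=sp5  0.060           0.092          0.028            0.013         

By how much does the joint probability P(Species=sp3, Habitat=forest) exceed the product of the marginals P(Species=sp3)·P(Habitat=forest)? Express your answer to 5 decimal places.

P(Species=sp3) = 0.098 + 0.058 + 0.044 + 0.062 = 0.262.
P(Habitat=forest) = 0.084 + 0.068 + 0.098 + 0.030 + 0.060 = 0.340.
P(Species=sp3, Habitat=forest) − P(Species=sp3)P(Habitat=forest) = 0.098 − 0.262×0.340 = 0.00892.

0.00892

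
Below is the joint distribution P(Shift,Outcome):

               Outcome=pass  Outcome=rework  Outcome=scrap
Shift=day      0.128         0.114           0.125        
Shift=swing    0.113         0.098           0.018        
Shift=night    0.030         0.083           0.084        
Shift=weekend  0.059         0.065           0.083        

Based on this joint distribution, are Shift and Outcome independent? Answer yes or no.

P(Shift=swing) = 0.229 and P(Outcome=scrap) = 0.310, so their product is 0.07099, but P(Shift=swing, Outcome=scrap) = 0.018. Since these differ, Shift and Outcome are not independent.

no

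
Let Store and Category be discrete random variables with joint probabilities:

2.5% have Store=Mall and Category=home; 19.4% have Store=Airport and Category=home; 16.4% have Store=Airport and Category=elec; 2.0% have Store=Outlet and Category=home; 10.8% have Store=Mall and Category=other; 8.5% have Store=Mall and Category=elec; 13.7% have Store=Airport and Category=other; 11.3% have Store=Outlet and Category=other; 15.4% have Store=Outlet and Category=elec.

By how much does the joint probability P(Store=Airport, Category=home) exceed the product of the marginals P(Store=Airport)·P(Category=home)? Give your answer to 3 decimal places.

0.076

P(Store=Airport) = 0.164 + 0.194 + 0.137 = 0.495.
P(Category=home) = 0.025 + 0.194 + 0.020 = 0.239.
P(Store=Airport, Category=home) − P(Store=Airport)P(Category=home) = 0.194 − 0.495×0.239 = 0.076.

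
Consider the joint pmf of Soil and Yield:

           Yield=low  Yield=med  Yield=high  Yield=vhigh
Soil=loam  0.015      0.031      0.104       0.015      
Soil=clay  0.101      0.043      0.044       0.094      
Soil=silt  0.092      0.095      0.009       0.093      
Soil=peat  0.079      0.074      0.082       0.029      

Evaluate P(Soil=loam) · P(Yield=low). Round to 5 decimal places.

P(Soil=loam) = 0.015 + 0.031 + 0.104 + 0.015 = 0.165.
P(Yield=low) = 0.015 + 0.101 + 0.092 + 0.079 = 0.287.
Product: 0.165 × 0.287 = 0.04736.

0.04736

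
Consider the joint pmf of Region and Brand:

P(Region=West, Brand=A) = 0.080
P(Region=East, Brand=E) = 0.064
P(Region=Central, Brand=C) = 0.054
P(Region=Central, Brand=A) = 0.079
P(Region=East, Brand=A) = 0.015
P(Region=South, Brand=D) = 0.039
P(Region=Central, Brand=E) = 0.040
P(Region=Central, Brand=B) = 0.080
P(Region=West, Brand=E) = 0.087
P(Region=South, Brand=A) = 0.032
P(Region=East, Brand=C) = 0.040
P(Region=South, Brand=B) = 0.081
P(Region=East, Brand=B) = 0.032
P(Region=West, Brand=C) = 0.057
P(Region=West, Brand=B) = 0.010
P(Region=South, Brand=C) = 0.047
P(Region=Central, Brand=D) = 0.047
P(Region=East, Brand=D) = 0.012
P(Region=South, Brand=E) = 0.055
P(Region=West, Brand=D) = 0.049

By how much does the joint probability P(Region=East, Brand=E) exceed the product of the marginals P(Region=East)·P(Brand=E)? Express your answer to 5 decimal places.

P(Region=East) = 0.015 + 0.032 + 0.040 + 0.012 + 0.064 = 0.163.
P(Brand=E) = 0.055 + 0.064 + 0.087 + 0.040 = 0.246.
P(Region=East, Brand=E) − P(Region=East)P(Brand=E) = 0.064 − 0.163×0.246 = 0.02390.

0.02390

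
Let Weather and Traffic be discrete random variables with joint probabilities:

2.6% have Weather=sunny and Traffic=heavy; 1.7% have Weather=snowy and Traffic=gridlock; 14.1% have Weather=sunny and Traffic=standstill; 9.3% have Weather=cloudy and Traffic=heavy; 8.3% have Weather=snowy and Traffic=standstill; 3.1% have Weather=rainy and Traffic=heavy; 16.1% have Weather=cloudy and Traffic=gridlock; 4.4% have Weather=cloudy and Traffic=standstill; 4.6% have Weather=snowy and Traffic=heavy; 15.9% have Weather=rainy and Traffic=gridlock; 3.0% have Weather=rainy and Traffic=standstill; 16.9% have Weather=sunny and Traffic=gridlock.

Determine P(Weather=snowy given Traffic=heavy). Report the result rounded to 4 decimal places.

P(Traffic=heavy) = 0.026 + 0.093 + 0.031 + 0.046 = 0.196.
P(Weather=snowy | Traffic=heavy) = 0.046/0.196 = 0.2347.

0.2347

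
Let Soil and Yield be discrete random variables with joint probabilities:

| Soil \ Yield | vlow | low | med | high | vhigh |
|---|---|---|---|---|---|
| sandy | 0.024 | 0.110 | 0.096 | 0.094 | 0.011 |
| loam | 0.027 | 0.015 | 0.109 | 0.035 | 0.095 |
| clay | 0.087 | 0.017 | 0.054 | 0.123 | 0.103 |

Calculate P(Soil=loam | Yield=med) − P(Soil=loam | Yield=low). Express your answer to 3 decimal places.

P(Yield=med) = 0.096 + 0.109 + 0.054 = 0.259; P(Soil=loam | Yield=med) = 0.109/0.259 = 0.4208.
P(Yield=low) = 0.110 + 0.015 + 0.017 = 0.142; P(Soil=loam | Yield=low) = 0.015/0.142 = 0.1056.
Difference = 0.315.

0.315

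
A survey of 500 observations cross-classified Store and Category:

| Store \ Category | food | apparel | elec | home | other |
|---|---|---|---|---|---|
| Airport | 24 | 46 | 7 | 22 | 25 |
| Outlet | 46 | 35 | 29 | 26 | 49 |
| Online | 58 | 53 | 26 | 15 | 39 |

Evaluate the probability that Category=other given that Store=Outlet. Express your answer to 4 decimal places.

0.2649

Total with Store=Outlet: 46 + 35 + 29 + 26 + 49 = 185.
P(Category=other | Store=Outlet) = 49/185 = 0.2649.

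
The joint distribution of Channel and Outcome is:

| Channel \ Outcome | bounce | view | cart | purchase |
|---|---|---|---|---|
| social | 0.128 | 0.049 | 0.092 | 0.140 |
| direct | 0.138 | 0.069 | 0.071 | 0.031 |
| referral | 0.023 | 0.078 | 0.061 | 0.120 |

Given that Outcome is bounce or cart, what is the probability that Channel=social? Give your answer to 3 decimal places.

0.429

P(Outcome=bounce) = 0.128 + 0.138 + 0.023 = 0.289.
P(Outcome=cart) = 0.092 + 0.071 + 0.061 = 0.224.
P(Outcome ∈ {bounce, cart}) = 0.289 + 0.224 = 0.513; P(Channel=social, Outcome ∈ {bounce, cart}) = 0.128 + 0.092 = 0.220.
P(Channel=social | Outcome ∈ {bounce, cart}) = 0.220/0.513 = 0.429.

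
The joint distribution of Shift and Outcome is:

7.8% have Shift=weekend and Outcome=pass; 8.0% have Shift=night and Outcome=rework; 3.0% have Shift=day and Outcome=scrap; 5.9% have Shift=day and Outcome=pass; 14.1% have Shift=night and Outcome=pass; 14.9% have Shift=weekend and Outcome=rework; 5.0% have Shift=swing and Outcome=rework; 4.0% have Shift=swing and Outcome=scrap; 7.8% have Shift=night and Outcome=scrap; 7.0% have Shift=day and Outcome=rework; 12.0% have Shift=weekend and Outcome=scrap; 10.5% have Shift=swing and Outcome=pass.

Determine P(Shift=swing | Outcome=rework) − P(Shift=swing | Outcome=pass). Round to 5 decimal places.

-0.13088

P(Outcome=rework) = 0.070 + 0.050 + 0.080 + 0.149 = 0.349; P(Shift=swing | Outcome=rework) = 0.050/0.349 = 0.143266.
P(Outcome=pass) = 0.059 + 0.105 + 0.141 + 0.078 = 0.383; P(Shift=swing | Outcome=pass) = 0.105/0.383 = 0.274151.
Difference = -0.13088.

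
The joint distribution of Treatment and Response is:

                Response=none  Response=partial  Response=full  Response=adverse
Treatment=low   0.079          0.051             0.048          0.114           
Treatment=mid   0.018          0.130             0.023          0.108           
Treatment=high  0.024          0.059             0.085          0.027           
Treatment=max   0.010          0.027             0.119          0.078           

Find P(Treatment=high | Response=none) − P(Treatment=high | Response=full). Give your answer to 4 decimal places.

P(Response=none) = 0.079 + 0.018 + 0.024 + 0.010 = 0.131; P(Treatment=high | Response=none) = 0.024/0.131 = 0.18321.
P(Response=full) = 0.048 + 0.023 + 0.085 + 0.119 = 0.275; P(Treatment=high | Response=full) = 0.085/0.275 = 0.30909.
Difference = -0.1259.

-0.1259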